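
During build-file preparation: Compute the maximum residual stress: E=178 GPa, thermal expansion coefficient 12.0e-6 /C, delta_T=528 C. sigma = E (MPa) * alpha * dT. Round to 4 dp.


sigma = 178*1000 * 12.0e-6 * 528 = 1127.808 MPa


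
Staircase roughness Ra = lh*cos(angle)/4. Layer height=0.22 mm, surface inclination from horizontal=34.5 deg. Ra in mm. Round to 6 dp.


Ra = 0.22 * cos(34.5) / 4 = 0.045327 mm


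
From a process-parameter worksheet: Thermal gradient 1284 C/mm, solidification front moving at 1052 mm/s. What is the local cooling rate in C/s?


CR = 1284 * 1052 = 1350768 C/s


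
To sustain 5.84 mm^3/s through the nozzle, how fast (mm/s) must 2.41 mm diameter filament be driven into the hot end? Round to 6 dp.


A = pi*(2.41/2)^2 = 4.561671
v = 5.84 / 4.561671 = 1.280233 mm/s


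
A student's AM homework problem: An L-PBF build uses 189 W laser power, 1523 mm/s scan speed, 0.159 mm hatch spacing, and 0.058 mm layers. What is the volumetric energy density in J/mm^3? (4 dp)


E = 189 / (1523*0.159*0.058) = 13.4566 J/mm^3


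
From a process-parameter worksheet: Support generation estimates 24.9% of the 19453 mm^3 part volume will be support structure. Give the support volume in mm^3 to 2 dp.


V_support = 19453 * 0.249 = 4843.8 mm^3


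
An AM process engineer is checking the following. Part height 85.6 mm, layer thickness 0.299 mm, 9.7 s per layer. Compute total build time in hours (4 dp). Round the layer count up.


Layers = ceil(85.6/0.299) = 287
t = 287 * 9.7 / 3600 = 0.7733 hrs


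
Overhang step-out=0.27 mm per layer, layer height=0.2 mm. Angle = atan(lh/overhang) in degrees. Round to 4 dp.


angle = atan(0.2/0.27) = 36.5289 degrees


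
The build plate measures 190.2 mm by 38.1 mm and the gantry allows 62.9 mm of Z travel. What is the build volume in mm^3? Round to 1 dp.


V = 190.2 * 38.1 * 62.9 = 455812.4 mm^3


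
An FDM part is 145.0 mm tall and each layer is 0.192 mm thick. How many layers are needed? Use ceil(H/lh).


Layers = ceil(145.0/0.192) = 756


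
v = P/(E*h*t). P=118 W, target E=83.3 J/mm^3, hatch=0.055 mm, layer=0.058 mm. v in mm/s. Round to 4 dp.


v = 118 / (83.3*0.055*0.058) = 444.0648 mm/s


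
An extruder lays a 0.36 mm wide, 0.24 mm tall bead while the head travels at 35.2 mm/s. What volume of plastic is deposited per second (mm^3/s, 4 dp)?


Rate = 0.36 * 0.24 * 35.2 = 3.0413 mm^3/s


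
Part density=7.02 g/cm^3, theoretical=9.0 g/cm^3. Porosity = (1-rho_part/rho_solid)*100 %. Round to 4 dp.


Porosity = (1-7.02/9.0)*100 = 22.0 %


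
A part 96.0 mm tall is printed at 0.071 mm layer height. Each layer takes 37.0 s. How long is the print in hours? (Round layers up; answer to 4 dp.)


Layers = ceil(96.0/0.071) = 1353
t = 1353 * 37.0 / 3600 = 13.9058 hrs


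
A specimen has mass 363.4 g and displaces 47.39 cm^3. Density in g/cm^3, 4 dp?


rho = 363.4 / 47.39 = 7.6683 g/cm^3


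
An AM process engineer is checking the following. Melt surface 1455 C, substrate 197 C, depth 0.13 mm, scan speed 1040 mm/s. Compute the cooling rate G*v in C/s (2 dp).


G = (1455-197)/0.13 = 9676.92307692 C/mm
CR = 9676.92307692 * 1040 = 10064000.0 C/s


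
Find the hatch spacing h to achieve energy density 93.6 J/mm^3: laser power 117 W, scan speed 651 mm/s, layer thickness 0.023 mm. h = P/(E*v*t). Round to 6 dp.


h = 117 / (93.6*651*0.023) = 0.083484 mm


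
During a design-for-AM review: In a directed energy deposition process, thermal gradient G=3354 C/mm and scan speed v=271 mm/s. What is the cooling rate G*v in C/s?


CR = 3354 * 271 = 908934 C/s


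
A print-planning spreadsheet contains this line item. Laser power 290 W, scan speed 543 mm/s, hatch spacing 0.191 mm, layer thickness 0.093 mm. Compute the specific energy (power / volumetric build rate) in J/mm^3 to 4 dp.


Build rate = 543 * 0.191 * 0.093 = 9.645309 mm^3/s
SE = 290 / 9.645309 = 30.0664 J/mm^3


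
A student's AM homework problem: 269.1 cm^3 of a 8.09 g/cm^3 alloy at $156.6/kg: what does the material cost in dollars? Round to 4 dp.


Mass = 269.1*8.09/1000 = 2.177019 kg
Cost = 2.177019 * 156.6 = 340.9212 $


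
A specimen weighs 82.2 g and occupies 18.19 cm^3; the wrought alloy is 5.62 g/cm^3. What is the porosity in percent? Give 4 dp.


rho_part = 82.2 / 18.19 = 4.51896647 g/cm^3
Porosity = (1 - 4.51896647/5.62)*100 = 19.5913 %


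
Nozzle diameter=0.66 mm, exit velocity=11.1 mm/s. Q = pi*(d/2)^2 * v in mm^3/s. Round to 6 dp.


A = pi*(0.66/2)^2 = 0.34211944 mm^2
Q = 0.34211944 * 11.1 = 3.797526 mm^3/s


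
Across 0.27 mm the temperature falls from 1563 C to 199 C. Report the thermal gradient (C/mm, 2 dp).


G = (1563-199)/0.27 = 5051.85 C/mm


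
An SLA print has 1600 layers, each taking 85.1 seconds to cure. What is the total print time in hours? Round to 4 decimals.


t = 1600 * 85.1 / 3600 = 37.8222 hrs


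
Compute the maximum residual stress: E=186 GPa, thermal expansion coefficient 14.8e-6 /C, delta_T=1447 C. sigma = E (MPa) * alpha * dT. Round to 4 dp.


sigma = 186*1000 * 14.8e-6 * 1447 = 3983.3016 MPa


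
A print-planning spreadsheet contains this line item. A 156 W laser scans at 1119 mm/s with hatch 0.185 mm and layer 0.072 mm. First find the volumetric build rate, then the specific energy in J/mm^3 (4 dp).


Build rate = 1119 * 0.185 * 0.072 = 14.90508 mm^3/s
SE = 156 / 14.90508 = 10.4662 J/mm^3


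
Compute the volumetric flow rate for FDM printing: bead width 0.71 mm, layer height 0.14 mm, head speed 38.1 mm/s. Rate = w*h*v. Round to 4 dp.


Rate = 0.71 * 0.14 * 38.1 = 3.7871 mm^3/s


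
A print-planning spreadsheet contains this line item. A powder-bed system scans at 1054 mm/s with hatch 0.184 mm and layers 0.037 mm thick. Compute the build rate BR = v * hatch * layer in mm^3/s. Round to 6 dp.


Rate = 1054 * 0.184 * 0.037 = 7.175632 mm^3/s


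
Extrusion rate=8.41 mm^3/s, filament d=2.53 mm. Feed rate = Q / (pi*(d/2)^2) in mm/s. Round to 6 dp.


A = pi*(2.53/2)^2 = 5.027255
v = 8.41 / 5.027255 = 1.672881 mm/s


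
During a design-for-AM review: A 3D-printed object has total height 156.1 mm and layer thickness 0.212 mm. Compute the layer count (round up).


Layers = ceil(156.1/0.212) = 737


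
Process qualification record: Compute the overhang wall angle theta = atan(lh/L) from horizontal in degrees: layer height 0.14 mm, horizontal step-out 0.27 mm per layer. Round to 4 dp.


angle = atan(0.14/0.27) = 27.4076 degrees


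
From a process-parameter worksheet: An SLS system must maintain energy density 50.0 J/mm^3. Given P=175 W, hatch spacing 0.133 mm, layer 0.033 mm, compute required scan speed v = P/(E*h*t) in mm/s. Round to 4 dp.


v = 175 / (50.0*0.133*0.033) = 797.4482 mm/s


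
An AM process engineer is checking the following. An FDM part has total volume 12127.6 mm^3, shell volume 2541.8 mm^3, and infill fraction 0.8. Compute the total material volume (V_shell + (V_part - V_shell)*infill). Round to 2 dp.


V_infill = (12127.6 - 2541.8) * 0.8 = 7668.64
V_total = 2541.8 + 7668.64 = 10210.44 mm^3


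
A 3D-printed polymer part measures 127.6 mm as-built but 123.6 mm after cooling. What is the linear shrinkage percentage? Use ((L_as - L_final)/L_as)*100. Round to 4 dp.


Shrinkage = ((127.6-123.6)/127.6)*100 = 3.1348 %


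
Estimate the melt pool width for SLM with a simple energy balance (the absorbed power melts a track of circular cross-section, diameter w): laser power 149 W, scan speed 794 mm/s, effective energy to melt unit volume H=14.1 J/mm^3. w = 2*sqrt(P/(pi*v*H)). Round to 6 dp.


w = 2*sqrt(149/(pi*794*14.1)) = 0.130175 mm


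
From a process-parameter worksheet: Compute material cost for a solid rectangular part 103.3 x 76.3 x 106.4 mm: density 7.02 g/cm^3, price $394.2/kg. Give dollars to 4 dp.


V = 103.3 * 76.3 * 106.4 = 838622.456 mm^3 = 838.622456 cm^3
Mass = 838.622456 * 7.02 / 1000 = 5.88712964 kg
Cost = 5.88712964 * 394.2 = 2320.7065 $


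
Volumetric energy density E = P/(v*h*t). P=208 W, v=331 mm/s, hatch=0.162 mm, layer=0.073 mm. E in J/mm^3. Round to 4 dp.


E = 208 / (331*0.162*0.073) = 53.1371 J/mm^3


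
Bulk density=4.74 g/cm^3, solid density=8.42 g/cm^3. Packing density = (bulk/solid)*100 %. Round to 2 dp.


Packing = (4.74/8.42)*100 = 56.29 %


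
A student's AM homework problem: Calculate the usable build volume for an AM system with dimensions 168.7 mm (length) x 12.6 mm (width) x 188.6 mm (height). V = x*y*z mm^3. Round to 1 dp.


V = 168.7 * 12.6 * 188.6 = 400891.9 mm^3


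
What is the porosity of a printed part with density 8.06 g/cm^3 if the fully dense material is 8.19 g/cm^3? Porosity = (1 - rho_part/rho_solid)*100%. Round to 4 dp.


Porosity = (1-8.06/8.19)*100 = 1.5873 %


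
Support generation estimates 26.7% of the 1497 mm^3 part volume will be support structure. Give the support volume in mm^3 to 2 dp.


V_support = 1497 * 0.267 = 399.7 mm^3


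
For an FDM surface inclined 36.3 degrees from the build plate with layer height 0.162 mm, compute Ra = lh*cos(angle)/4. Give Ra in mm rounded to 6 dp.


Ra = 0.162 * cos(36.3) / 4 = 0.03264 mm


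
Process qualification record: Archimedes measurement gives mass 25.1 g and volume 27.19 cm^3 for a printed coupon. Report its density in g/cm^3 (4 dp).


rho = 25.1 / 27.19 = 0.9231 g/cm^3


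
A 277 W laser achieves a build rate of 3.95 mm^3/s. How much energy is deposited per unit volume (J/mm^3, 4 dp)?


SE = 277 / 3.95 = 70.1266 J/mm^3


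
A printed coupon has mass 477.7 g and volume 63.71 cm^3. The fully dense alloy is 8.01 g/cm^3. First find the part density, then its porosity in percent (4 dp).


rho_part = 477.7 / 63.71 = 7.49803798 g/cm^3
Porosity = (1 - 7.49803798/8.01)*100 = 6.3915 %


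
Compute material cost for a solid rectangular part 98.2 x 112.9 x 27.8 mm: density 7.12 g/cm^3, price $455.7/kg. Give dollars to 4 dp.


V = 98.2 * 112.9 * 27.8 = 308212.484 mm^3 = 308.212484 cm^3
Mass = 308.212484 * 7.12 / 1000 = 2.19447289 kg
Cost = 2.19447289 * 455.7 = 1000.0213 $


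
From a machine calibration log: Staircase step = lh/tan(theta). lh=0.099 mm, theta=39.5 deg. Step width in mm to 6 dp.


step = 0.099 / tan(39.5) = 0.120097 mm


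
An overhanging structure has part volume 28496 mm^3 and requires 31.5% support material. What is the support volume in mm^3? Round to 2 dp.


V_support = 28496 * 0.315 = 8976.24 mm^3


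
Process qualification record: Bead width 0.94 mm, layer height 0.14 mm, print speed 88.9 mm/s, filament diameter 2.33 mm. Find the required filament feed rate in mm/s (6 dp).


Q = 0.94 * 0.14 * 88.9 = 11.69924 mm^3/s
A_fil = pi*(2.33/2)^2 = 4.26384809 mm^2
v_feed = 11.69924 / 4.26384809 = 2.743822 mm/s


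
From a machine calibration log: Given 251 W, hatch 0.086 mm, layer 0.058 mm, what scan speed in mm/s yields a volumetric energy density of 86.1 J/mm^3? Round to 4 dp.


v = 251 / (86.1*0.086*0.058) = 584.4456 mm/s


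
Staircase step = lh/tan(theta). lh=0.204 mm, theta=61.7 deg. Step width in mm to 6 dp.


step = 0.204 / tan(61.7) = 0.109843 mm


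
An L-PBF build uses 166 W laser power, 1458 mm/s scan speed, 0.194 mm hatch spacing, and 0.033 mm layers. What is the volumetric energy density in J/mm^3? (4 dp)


E = 166 / (1458*0.194*0.033) = 17.7842 J/mm^3


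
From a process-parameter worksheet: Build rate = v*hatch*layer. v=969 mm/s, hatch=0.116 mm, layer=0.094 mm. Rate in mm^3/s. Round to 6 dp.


Rate = 969 * 0.116 * 0.094 = 10.565976 mm^3/s


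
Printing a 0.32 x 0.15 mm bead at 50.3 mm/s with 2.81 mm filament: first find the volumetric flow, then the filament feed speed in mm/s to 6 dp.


Q = 0.32 * 0.15 * 50.3 = 2.4144 mm^3/s
A_fil = pi*(2.81/2)^2 = 6.20158244 mm^2
v_feed = 2.4144 / 6.20158244 = 0.38932 mm/s


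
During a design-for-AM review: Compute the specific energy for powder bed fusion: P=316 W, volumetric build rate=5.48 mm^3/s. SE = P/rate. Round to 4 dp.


SE = 316 / 5.48 = 57.6642 J/mm^3


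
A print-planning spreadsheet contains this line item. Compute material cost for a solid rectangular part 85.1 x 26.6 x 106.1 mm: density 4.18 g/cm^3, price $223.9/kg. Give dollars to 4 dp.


V = 85.1 * 26.6 * 106.1 = 240174.326 mm^3 = 240.174326 cm^3
Mass = 240.174326 * 4.18 / 1000 = 1.00392868 kg
Cost = 1.00392868 * 223.9 = 224.7796 $


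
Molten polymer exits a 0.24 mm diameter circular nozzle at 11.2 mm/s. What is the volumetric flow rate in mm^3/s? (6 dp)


A = pi*(0.24/2)^2 = 0.04523893 mm^2
Q = 0.04523893 * 11.2 = 0.506676 mm^3/s


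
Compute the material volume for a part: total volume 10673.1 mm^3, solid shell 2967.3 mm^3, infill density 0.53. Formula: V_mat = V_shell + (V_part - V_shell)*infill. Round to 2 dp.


V_infill = (10673.1 - 2967.3) * 0.53 = 4084.07
V_total = 2967.3 + 4084.07 = 7051.37 mm^3


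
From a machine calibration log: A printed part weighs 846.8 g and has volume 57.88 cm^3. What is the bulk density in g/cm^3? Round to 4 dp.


rho = 846.8 / 57.88 = 14.6303 g/cm^3


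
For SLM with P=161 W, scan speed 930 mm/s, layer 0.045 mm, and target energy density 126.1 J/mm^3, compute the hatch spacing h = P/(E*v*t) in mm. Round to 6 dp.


h = 161 / (126.1*930*0.045) = 0.030508 mm


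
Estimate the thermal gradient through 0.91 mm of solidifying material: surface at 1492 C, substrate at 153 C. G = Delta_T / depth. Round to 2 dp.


G = (1492-153)/0.91 = 1471.43 C/mm


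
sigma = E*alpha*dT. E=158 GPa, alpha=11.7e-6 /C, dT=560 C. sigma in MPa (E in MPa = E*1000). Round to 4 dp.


sigma = 158*1000 * 11.7e-6 * 560 = 1035.216 MPa


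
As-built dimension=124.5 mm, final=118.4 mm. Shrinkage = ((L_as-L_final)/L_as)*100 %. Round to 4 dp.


Shrinkage = ((124.5-118.4)/124.5)*100 = 4.8996 %


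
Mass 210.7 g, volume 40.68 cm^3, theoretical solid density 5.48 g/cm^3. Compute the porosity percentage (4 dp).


rho_part = 210.7 / 40.68 = 5.17944936 g/cm^3
Porosity = (1 - 5.17944936/5.48)*100 = 5.4845 %


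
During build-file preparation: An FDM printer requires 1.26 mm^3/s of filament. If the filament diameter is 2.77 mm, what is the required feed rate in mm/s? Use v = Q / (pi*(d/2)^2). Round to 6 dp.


A = pi*(2.77/2)^2 = 6.026282
v = 1.26 / 6.026282 = 0.209084 mm/s


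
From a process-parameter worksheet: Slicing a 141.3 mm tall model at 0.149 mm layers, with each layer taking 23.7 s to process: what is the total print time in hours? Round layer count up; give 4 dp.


Layers = ceil(141.3/0.149) = 949
t = 949 * 23.7 / 3600 = 6.2476 hrs


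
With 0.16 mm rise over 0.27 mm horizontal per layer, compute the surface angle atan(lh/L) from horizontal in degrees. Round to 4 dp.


angle = atan(0.16/0.27) = 30.6507 degrees


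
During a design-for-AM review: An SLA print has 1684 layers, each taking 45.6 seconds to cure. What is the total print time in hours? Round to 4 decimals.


t = 1684 * 45.6 / 3600 = 21.3307 hrs


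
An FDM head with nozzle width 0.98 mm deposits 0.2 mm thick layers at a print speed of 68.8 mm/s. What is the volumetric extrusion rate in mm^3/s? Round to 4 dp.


Rate = 0.98 * 0.2 * 68.8 = 13.4848 mm^3/s


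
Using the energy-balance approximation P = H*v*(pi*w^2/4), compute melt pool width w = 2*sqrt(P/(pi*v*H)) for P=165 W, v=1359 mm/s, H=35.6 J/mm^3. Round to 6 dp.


w = 2*sqrt(165/(pi*1359*35.6)) = 0.065896 mm


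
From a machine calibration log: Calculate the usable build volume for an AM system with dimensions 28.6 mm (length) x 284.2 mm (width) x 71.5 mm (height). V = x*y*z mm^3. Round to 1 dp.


V = 28.6 * 284.2 * 71.5 = 581160.6 mm^3


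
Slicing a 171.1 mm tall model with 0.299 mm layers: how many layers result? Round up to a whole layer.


Layers = ceil(171.1/0.299) = 573


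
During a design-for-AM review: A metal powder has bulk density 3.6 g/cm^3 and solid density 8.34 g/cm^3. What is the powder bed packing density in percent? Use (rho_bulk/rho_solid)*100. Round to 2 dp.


Packing = (3.6/8.34)*100 = 43.17 %


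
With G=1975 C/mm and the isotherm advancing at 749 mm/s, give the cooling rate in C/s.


CR = 1975 * 749 = 1479275 C/s


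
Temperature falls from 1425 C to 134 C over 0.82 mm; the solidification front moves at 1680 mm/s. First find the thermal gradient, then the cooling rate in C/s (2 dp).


G = (1425-134)/0.82 = 1574.3902439 C/mm
CR = 1574.3902439 * 1680 = 2644975.61 C/s


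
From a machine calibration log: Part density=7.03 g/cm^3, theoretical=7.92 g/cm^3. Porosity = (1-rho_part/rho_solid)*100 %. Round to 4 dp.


Porosity = (1-7.03/7.92)*100 = 11.2374 %


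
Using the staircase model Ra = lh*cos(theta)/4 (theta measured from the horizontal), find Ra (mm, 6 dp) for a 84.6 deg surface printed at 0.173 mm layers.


Ra = 0.173 * cos(84.6) / 4 = 0.00407 mm


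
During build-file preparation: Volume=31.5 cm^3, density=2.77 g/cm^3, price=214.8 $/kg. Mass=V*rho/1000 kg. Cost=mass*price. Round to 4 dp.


Mass = 31.5*2.77/1000 = 0.087255 kg
Cost = 0.087255 * 214.8 = 18.7424 $


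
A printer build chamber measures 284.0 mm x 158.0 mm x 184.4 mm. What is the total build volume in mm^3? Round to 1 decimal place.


V = 284.0 * 158.0 * 184.4 = 8274396.8 mm^3


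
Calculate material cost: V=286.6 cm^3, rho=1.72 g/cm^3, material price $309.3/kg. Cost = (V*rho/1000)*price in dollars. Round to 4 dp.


Mass = 286.6*1.72/1000 = 0.492952 kg
Cost = 0.492952 * 309.3 = 152.4701 $


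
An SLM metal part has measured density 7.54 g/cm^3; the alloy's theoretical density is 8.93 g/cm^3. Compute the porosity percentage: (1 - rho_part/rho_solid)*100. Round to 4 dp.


Porosity = (1-7.54/8.93)*100 = 15.5655 %


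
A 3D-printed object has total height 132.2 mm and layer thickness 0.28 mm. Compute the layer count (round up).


Layers = ceil(132.2/0.28) = 473


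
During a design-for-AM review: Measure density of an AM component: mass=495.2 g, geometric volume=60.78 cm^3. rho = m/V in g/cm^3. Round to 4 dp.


rho = 495.2 / 60.78 = 8.1474 g/cm^3


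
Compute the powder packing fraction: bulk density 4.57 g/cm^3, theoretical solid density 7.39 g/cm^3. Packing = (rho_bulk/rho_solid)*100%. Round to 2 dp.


Packing = (4.57/7.39)*100 = 61.84 %


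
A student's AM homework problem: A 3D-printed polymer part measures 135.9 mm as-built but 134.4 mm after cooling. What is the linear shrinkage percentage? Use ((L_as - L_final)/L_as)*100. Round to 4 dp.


Shrinkage = ((135.9-134.4)/135.9)*100 = 1.1038 %


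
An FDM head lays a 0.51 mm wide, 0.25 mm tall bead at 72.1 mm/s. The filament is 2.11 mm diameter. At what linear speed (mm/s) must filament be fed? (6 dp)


Q = 0.51 * 0.25 * 72.1 = 9.19275 mm^3/s
A_fil = pi*(2.11/2)^2 = 3.49667116 mm^2
v_feed = 9.19275 / 3.49667116 = 2.629 mm/s


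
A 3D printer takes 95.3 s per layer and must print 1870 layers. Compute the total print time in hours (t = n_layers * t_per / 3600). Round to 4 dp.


t = 1870 * 95.3 / 3600 = 49.5031 hrs


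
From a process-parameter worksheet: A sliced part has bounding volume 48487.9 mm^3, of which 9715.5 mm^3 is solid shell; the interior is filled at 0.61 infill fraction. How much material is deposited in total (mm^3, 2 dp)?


V_infill = (48487.9 - 9715.5) * 0.61 = 23651.16
V_total = 9715.5 + 23651.16 = 33366.66 mm^3


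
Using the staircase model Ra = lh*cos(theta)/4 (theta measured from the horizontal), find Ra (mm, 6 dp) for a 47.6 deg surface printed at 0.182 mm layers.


Ra = 0.182 * cos(47.6) / 4 = 0.030681 mm


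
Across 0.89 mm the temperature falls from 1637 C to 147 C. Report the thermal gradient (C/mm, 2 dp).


G = (1637-147)/0.89 = 1674.16 C/mm


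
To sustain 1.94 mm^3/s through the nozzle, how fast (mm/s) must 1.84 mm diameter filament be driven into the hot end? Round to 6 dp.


A = pi*(1.84/2)^2 = 2.659044
v = 1.94 / 2.659044 = 0.729586 mm/s


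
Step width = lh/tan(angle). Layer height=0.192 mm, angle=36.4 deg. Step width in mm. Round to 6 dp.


step = 0.192 / tan(36.4) = 0.260422 mm


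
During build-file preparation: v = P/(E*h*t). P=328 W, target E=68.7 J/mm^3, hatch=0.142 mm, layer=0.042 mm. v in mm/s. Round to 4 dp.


v = 328 / (68.7*0.142*0.042) = 800.5334 mm/s


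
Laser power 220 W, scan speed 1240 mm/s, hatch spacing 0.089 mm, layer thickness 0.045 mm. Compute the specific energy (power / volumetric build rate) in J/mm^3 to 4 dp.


Build rate = 1240 * 0.089 * 0.045 = 4.9662 mm^3/s
SE = 220 / 4.9662 = 44.2995 J/mm^3


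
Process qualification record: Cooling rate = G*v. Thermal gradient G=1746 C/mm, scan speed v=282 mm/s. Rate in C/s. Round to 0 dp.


CR = 1746 * 282 = 492372 C/s


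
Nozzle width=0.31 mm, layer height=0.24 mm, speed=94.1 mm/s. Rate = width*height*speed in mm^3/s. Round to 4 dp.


Rate = 0.31 * 0.24 * 94.1 = 7.001 mm^3/s


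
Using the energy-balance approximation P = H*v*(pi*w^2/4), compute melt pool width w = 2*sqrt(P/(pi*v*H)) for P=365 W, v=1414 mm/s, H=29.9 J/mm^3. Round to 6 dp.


w = 2*sqrt(365/(pi*1414*29.9)) = 0.104843 mm


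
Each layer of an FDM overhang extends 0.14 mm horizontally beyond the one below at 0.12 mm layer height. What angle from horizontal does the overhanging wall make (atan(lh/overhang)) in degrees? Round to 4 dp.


angle = atan(0.12/0.14) = 40.6013 degrees


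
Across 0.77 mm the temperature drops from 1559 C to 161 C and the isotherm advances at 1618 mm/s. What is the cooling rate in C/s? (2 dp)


G = (1559-161)/0.77 = 1815.58441558 C/mm
CR = 1815.58441558 * 1618 = 2937615.58 C/s


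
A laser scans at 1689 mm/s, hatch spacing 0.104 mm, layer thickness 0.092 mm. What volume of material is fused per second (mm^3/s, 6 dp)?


Rate = 1689 * 0.104 * 0.092 = 16.160352 mm^3/s


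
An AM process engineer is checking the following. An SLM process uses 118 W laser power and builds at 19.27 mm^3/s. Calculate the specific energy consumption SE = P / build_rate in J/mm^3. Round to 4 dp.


SE = 118 / 19.27 = 6.1235 J/mm^3


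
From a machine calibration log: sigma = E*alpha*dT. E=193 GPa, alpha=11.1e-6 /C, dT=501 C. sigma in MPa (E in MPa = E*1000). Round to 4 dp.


sigma = 193*1000 * 11.1e-6 * 501 = 1073.2923 MPa


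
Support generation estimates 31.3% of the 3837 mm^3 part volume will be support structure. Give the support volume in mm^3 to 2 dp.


V_support = 3837 * 0.313 = 1200.98 mm^3


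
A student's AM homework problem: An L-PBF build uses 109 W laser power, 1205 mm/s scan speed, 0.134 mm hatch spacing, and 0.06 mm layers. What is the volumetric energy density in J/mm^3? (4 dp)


E = 109 / (1205*0.134*0.06) = 11.2508 J/mm^3


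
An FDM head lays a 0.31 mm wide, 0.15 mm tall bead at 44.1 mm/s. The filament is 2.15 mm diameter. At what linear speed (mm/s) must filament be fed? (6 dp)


Q = 0.31 * 0.15 * 44.1 = 2.05065 mm^3/s
A_fil = pi*(2.15/2)^2 = 3.63050301 mm^2
v_feed = 2.05065 / 3.63050301 = 0.564839 mm/s


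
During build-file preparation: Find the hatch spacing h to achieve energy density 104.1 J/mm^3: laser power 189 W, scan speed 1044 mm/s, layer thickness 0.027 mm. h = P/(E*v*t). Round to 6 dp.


h = 189 / (104.1*1044*0.027) = 0.064409 mm


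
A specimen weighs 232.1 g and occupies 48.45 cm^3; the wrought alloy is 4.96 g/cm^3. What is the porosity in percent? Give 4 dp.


rho_part = 232.1 / 48.45 = 4.79050568 g/cm^3
Porosity = (1 - 4.79050568/4.96)*100 = 3.4172 %


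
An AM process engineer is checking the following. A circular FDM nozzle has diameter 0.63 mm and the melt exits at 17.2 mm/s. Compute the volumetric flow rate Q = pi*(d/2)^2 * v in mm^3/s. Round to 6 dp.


A = pi*(0.63/2)^2 = 0.31172453 mm^2
Q = 0.31172453 * 17.2 = 5.361662 mm^3/s


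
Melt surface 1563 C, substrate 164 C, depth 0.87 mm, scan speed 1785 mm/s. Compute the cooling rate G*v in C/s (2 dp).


G = (1563-164)/0.87 = 1608.04597701 C/mm
CR = 1608.04597701 * 1785 = 2870362.07 C/s


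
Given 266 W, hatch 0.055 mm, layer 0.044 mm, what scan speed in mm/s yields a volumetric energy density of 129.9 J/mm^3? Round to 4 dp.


v = 266 / (129.9*0.055*0.044) = 846.169 mm/s


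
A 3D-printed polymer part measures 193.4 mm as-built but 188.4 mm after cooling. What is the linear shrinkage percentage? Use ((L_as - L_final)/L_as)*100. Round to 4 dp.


Shrinkage = ((193.4-188.4)/193.4)*100 = 2.5853 %


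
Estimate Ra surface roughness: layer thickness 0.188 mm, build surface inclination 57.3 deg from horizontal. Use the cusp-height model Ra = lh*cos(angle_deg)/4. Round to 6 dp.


Ra = 0.188 * cos(57.3) / 4 = 0.025391 mm


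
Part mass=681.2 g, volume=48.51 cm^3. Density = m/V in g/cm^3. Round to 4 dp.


rho = 681.2 / 48.51 = 14.0425 g/cm^3


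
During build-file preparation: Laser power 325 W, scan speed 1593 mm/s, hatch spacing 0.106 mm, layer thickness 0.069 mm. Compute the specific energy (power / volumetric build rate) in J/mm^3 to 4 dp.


Build rate = 1593 * 0.106 * 0.069 = 11.651202 mm^3/s
SE = 325 / 11.651202 = 27.8941 J/mm^3


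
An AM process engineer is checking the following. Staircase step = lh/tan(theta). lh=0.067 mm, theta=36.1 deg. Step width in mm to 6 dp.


step = 0.067 / tan(36.1) = 0.09188 mm


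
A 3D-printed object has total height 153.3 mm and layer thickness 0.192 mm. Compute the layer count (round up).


Layers = ceil(153.3/0.192) = 799


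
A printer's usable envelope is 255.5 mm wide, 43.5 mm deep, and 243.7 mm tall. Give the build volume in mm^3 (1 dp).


V = 255.5 * 43.5 * 243.7 = 2708542.7 mm^3


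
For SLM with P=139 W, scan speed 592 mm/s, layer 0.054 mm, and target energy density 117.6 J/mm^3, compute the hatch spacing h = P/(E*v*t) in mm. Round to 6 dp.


h = 139 / (117.6*592*0.054) = 0.036974 mm


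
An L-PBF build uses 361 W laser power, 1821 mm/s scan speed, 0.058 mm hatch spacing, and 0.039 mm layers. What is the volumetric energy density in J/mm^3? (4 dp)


E = 361 / (1821*0.058*0.039) = 87.6405 J/mm^3


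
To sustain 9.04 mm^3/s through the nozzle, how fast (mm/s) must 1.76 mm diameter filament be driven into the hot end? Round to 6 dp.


A = pi*(1.76/2)^2 = 2.432849
v = 9.04 / 2.432849 = 3.715808 mm/s


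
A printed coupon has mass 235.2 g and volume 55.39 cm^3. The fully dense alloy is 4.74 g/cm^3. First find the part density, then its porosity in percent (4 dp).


rho_part = 235.2 / 55.39 = 4.24625384 g/cm^3
Porosity = (1 - 4.24625384/4.74)*100 = 10.4166 %


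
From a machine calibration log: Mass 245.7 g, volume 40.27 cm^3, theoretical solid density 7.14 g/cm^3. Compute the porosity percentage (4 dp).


rho_part = 245.7 / 40.27 = 6.10131612 g/cm^3
Porosity = (1 - 6.10131612/7.14)*100 = 14.5474 %


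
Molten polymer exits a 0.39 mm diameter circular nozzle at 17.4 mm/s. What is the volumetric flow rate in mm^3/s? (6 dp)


A = pi*(0.39/2)^2 = 0.11945906 mm^2
Q = 0.11945906 * 17.4 = 2.078588 mm^3/s


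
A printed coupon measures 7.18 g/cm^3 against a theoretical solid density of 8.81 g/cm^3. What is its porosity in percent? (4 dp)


Porosity = (1-7.18/8.81)*100 = 18.5017 %


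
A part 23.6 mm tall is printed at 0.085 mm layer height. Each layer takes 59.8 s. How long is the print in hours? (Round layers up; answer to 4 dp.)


Layers = ceil(23.6/0.085) = 278
t = 278 * 59.8 / 3600 = 4.6179 hrs


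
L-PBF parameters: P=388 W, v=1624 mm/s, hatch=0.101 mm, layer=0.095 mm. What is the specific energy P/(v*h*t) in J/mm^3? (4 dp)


Build rate = 1624 * 0.101 * 0.095 = 15.58228 mm^3/s
SE = 388 / 15.58228 = 24.9001 J/mm^3


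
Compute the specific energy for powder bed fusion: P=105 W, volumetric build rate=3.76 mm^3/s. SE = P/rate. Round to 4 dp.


SE = 105 / 3.76 = 27.9255 J/mm^3


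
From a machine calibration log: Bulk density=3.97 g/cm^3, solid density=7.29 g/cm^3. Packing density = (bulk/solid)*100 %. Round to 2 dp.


Packing = (3.97/7.29)*100 = 54.46 %


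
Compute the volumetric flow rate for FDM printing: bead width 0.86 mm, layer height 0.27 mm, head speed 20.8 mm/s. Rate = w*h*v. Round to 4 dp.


Rate = 0.86 * 0.27 * 20.8 = 4.8298 mm^3/s


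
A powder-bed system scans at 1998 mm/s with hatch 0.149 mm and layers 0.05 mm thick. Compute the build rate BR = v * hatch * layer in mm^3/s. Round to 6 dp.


Rate = 1998 * 0.149 * 0.05 = 14.8851 mm^3/s


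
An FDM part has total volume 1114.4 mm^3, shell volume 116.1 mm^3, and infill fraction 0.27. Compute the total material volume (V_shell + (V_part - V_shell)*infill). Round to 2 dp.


V_infill = (1114.4 - 116.1) * 0.27 = 269.54
V_total = 116.1 + 269.54 = 385.64 mm^3


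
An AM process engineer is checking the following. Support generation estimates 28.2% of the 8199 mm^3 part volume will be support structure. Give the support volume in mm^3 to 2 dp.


V_support = 8199 * 0.282 = 2312.12 mm^3


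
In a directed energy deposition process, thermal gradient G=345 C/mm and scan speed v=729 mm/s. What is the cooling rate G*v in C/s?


CR = 345 * 729 = 251505 C/s


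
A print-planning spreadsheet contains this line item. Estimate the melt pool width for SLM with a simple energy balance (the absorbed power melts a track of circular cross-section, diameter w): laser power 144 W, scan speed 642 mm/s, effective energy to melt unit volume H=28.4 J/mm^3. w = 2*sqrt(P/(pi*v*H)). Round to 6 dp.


w = 2*sqrt(144/(pi*642*28.4)) = 0.100279 mm


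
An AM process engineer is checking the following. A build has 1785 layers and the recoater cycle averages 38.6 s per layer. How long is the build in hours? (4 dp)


t = 1785 * 38.6 / 3600 = 19.1392 hrs


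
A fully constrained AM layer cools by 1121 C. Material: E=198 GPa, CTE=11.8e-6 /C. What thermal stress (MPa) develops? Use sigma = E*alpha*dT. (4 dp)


sigma = 198*1000 * 11.8e-6 * 1121 = 2619.1044 MPa


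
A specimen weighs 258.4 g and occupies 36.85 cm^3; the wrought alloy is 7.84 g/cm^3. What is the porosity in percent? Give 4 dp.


rho_part = 258.4 / 36.85 = 7.01221167 g/cm^3
Porosity = (1 - 7.01221167/7.84)*100 = 10.5585 %


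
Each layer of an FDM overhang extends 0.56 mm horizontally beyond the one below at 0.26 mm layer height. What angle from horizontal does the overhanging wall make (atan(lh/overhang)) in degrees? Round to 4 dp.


angle = atan(0.26/0.56) = 24.9048 degrees


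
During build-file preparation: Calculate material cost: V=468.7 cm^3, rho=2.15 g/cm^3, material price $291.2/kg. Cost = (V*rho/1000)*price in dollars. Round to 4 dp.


Mass = 468.7*2.15/1000 = 1.007705 kg
Cost = 1.007705 * 291.2 = 293.4437 $


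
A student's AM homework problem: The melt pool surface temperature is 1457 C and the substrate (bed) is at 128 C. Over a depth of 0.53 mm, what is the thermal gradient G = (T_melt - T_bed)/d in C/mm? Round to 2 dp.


G = (1457-128)/0.53 = 2507.55 C/mm


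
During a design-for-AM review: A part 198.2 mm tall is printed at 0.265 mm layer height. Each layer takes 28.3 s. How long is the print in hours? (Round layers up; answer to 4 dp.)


Layers = ceil(198.2/0.265) = 748
t = 748 * 28.3 / 3600 = 5.8801 hrs


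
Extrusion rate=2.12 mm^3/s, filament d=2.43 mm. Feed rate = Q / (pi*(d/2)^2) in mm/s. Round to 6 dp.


A = pi*(2.43/2)^2 = 4.637698
v = 2.12 / 4.637698 = 0.457123 mm/s


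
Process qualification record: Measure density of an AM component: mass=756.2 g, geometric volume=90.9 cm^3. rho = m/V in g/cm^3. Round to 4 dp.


rho = 756.2 / 90.9 = 8.319 g/cm^3


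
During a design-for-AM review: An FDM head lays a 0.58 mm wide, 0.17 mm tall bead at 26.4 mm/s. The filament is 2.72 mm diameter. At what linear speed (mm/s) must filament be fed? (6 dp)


Q = 0.58 * 0.17 * 26.4 = 2.60304 mm^3/s
A_fil = pi*(2.72/2)^2 = 5.81068977 mm^2
v_feed = 2.60304 / 5.81068977 = 0.447974 mm/s


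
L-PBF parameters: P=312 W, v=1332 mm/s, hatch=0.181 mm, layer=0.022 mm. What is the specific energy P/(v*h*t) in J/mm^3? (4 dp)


Build rate = 1332 * 0.181 * 0.022 = 5.304024 mm^3/s
SE = 312 / 5.304024 = 58.8233 J/mm^3


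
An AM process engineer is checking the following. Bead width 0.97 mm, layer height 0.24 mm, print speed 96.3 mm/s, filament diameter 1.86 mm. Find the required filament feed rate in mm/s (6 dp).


Q = 0.97 * 0.24 * 96.3 = 22.41864 mm^3/s
A_fil = pi*(1.86/2)^2 = 2.71716349 mm^2
v_feed = 22.41864 / 2.71716349 = 8.250751 mm/s


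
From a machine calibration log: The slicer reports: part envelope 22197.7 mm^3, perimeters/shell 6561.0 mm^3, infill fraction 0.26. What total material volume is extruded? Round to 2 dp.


V_infill = (22197.7 - 6561.0) * 0.26 = 4065.54
V_total = 6561.0 + 4065.54 = 10626.54 mm^3


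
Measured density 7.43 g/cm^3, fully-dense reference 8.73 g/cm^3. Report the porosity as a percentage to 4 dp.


Porosity = (1-7.43/8.73)*100 = 14.8912 %


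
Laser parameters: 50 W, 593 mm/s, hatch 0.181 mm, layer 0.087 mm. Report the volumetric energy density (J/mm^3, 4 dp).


E = 50 / (593*0.181*0.087) = 5.3545 J/mm^3


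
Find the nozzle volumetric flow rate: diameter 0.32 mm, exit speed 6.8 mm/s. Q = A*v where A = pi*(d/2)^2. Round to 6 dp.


A = pi*(0.32/2)^2 = 0.08042477 mm^2
Q = 0.08042477 * 6.8 = 0.546888 mm^3/s


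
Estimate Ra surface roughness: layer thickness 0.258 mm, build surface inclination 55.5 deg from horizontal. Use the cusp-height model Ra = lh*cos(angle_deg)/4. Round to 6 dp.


Ra = 0.258 * cos(55.5) / 4 = 0.036533 mm


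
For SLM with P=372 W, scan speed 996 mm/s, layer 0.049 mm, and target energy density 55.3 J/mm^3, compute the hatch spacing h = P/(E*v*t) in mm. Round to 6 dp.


h = 372 / (55.3*996*0.049) = 0.137836 mm


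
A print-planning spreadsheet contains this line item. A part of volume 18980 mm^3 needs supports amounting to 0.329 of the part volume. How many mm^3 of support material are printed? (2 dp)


V_support = 18980 * 0.329 = 6244.42 mm^3


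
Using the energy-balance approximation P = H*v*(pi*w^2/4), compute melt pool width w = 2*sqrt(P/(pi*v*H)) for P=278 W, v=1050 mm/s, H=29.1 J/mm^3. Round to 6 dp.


w = 2*sqrt(278/(pi*1050*29.1)) = 0.107631 mm


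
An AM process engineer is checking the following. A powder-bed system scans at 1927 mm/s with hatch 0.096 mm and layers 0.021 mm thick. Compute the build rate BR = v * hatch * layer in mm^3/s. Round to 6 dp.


Rate = 1927 * 0.096 * 0.021 = 3.884832 mm^3/s


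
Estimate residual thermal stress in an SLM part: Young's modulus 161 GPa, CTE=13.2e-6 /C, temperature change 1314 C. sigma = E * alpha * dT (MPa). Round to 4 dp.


sigma = 161*1000 * 13.2e-6 * 1314 = 2792.5128 MPa


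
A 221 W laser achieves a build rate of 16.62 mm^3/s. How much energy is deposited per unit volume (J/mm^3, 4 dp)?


SE = 221 / 16.62 = 13.2972 J/mm^3


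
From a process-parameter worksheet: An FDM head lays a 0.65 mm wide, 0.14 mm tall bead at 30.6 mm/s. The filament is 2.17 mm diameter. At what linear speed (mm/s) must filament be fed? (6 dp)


Q = 0.65 * 0.14 * 30.6 = 2.7846 mm^3/s
A_fil = pi*(2.17/2)^2 = 3.69836141 mm^2
v_feed = 2.7846 / 3.69836141 = 0.752928 mm/s


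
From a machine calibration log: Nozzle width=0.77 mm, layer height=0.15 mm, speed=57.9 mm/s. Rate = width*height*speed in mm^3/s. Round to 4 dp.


Rate = 0.77 * 0.15 * 57.9 = 6.6875 mm^3/s


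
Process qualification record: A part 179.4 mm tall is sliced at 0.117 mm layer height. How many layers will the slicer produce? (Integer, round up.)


Layers = ceil(179.4/0.117) = 1534


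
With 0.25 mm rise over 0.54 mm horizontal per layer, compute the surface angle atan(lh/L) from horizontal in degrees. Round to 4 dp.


angle = atan(0.25/0.54) = 24.8424 degrees


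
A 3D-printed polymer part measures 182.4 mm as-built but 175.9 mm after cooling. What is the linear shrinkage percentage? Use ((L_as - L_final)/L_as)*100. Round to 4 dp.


Shrinkage = ((182.4-175.9)/182.4)*100 = 3.5636 %


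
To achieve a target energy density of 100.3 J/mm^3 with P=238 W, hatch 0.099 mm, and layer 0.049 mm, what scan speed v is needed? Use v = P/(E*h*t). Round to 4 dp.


v = 238 / (100.3*0.099*0.049) = 489.153 mm/s


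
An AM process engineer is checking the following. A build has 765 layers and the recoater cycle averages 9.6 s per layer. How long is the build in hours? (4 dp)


t = 765 * 9.6 / 3600 = 2.04 hrs


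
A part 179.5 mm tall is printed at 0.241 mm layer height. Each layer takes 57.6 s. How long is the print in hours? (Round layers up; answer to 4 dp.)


Layers = ceil(179.5/0.241) = 745
t = 745 * 57.6 / 3600 = 11.92 hrs


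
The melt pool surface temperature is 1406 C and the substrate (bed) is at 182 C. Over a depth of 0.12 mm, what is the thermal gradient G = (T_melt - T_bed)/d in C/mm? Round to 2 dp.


G = (1406-182)/0.12 = 10200.0 C/mm


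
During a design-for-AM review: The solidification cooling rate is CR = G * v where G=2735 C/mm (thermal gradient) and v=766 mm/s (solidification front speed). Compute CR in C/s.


CR = 2735 * 766 = 2095010 C/s


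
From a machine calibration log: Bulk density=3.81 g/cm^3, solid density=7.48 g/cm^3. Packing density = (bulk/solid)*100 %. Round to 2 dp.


Packing = (3.81/7.48)*100 = 50.94 %


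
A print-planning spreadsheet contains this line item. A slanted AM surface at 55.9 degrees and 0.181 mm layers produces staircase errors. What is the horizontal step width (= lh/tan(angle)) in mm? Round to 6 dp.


step = 0.181 / tan(55.9) = 0.122546 mm


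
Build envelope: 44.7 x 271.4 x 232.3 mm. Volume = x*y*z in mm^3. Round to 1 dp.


V = 44.7 * 271.4 * 232.3 = 2818166.0 mm^3


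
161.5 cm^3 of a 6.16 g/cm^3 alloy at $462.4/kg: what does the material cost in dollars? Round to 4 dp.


Mass = 161.5*6.16/1000 = 0.99484 kg
Cost = 0.99484 * 462.4 = 460.014 $


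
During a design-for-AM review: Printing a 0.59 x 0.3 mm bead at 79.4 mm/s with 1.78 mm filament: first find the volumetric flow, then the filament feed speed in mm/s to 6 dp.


Q = 0.59 * 0.3 * 79.4 = 14.0538 mm^3/s
A_fil = pi*(1.78/2)^2 = 2.48845554 mm^2
v_feed = 14.0538 / 2.48845554 = 5.647599 mm/s


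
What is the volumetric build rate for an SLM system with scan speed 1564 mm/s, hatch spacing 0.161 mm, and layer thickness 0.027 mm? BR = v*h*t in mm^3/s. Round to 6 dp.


Rate = 1564 * 0.161 * 0.027 = 6.798708 mm^3/s


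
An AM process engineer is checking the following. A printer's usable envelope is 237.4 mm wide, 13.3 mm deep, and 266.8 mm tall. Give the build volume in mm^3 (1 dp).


V = 237.4 * 13.3 * 266.8 = 842399.7 mm^3


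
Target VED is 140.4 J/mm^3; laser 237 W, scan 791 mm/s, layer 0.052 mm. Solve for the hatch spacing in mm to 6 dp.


h = 237 / (140.4*791*0.052) = 0.041039 mm


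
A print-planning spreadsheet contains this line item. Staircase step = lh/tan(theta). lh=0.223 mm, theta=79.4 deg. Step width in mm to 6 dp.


step = 0.223 / tan(79.4) = 0.041733 mm


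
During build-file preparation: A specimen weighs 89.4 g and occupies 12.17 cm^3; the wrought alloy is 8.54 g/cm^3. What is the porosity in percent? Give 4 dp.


rho_part = 89.4 / 12.17 = 7.34593262 g/cm^3
Porosity = (1 - 7.34593262/8.54)*100 = 13.9821 %


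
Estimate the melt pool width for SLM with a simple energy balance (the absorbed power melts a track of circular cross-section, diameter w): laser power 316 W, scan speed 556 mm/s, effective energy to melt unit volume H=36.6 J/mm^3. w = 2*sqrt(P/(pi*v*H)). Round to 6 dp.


w = 2*sqrt(316/(pi*556*36.6)) = 0.140611 mm


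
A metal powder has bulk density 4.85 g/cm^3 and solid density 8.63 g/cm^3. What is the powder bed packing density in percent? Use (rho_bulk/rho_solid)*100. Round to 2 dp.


Packing = (4.85/8.63)*100 = 56.2 %
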